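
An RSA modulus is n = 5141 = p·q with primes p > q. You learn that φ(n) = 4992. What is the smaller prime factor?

53

φ(n) = (p−1)(q−1) = n − (p+q) + 1, so p + q = 5141 − 4992 + 1 = 150.
p and q are the roots of t² − 150t + 5141 = 0.
Discriminant: 150² − 4·5141 = 22500 − 20564 = 1936; √1936 = 44.
q = (150 − 44)/2 = 53, p = (150 + 44)/2 = 97.
Check: 53 · 97 = 5141.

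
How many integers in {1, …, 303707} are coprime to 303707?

Factor: 303707 = 31 · 97 · 101.
φ(303707) = (31−1) · (97−1) · (101−1) = 30 · 96 · 100 = 288000.

288000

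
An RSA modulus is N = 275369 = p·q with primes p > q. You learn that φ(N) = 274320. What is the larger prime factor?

φ(n) = (p−1)(q−1) = n − (p+q) + 1, so p + q = 275369 − 274320 + 1 = 1050.
p and q are the roots of t² − 1050t + 275369 = 0.
Discriminant: 1050² − 4·275369 = 1102500 − 1101476 = 1024; √1024 = 32.
q = (1050 − 32)/2 = 509, p = (1050 + 32)/2 = 541.
Check: 509 · 541 = 275369.

541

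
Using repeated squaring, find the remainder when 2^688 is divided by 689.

2^1 ≡ 2 (mod 689)
2^2 ≡ 2^2 = 4 ≡ 4 (mod 689)
2^4 ≡ 4^2 = 16 ≡ 16 (mod 689)
2^8 ≡ 16^2 = 256 ≡ 256 (mod 689)
2^16 ≡ 256^2 = 65536 ≡ 81 (mod 689)
2^32 ≡ 81^2 = 6561 ≡ 360 (mod 689)
2^64 ≡ 360^2 = 129600 ≡ 68 (mod 689)
2^128 ≡ 68^2 = 4624 ≡ 490 (mod 689)
2^256 ≡ 490^2 = 240100 ≡ 328 (mod 689)
2^512 ≡ 328^2 = 107584 ≡ 100 (mod 689)
688 = 512 + 128 + 32 + 16 in binary powers of 2.
So 2^688 ≡ 100 · 490 · 360 · 81 ≡ 68 (mod 689).
Since 68 ≠ 1, base 2 is a Fermat witness: 689 is composite.

68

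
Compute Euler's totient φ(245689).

228096

Factor: 245689 = 19 · 67 · 193.
φ(245689) = (19−1) · (67−1) · (193−1) = 18 · 66 · 192 = 228096.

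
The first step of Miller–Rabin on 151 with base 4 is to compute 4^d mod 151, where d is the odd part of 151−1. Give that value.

151 − 1 = 150 = 2^1 · 75, so d = 75.
4^1 ≡ 4 (mod 151)
4^2 ≡ 4^2 = 16 ≡ 16 (mod 151)
4^4 ≡ 16^2 = 256 ≡ 105 (mod 151)
4^8 ≡ 105^2 = 11025 ≡ 2 (mod 151)
4^16 ≡ 2^2 = 4 ≡ 4 (mod 151)
4^32 ≡ 4^2 = 16 ≡ 16 (mod 151)
4^64 ≡ 16^2 = 256 ≡ 105 (mod 151)
75 = 64 + 8 + 2 + 1 in binary powers of 2.
So 4^75 ≡ 105 · 2 · 16 · 4 ≡ 1 (mod 151).
Since 4^d ≡ 1 (mod 151), base 4 does not prove 151 composite.

1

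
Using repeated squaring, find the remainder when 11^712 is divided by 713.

514

11^1 ≡ 11 (mod 713)
11^2 ≡ 11^2 = 121 ≡ 121 (mod 713)
11^4 ≡ 121^2 = 14641 ≡ 381 (mod 713)
11^8 ≡ 381^2 = 145161 ≡ 422 (mod 713)
11^16 ≡ 422^2 = 178084 ≡ 547 (mod 713)
11^32 ≡ 547^2 = 299209 ≡ 462 (mod 713)
11^64 ≡ 462^2 = 213444 ≡ 257 (mod 713)
11^128 ≡ 257^2 = 66049 ≡ 453 (mod 713)
11^256 ≡ 453^2 = 205209 ≡ 578 (mod 713)
11^512 ≡ 578^2 = 334084 ≡ 400 (mod 713)
712 = 512 + 128 + 64 + 8 in binary powers of 2.
So 11^712 ≡ 400 · 453 · 257 · 422 ≡ 514 (mod 713).
Since 514 ≠ 1, base 11 is a Fermat witness: 713 is composite.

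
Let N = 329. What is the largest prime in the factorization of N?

47

329 = 7 · 47
47 is prime.
So 329 = 7 · 47; the largest prime factor is 47.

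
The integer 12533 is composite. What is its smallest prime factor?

12533 is odd.
Digit sum 14, not divisible by 3.
Ends in 3: not divisible by 5.
7: 12533 = 7·1790 + 3
11: 12533 = 11·1139 + 4
13: 12533 = 13·964 + 1
17: 12533 = 17·737 + 4
19: 12533 = 19·659 + 12
23: 12533 = 23·544 + 21
29: 12533 = 29·432 + 5
31: 12533 = 31·404 + 9
37: 12533 = 37·338 + 27
41: 12533 = 41·305 + 28
43: 12533 = 43·291 + 20
47: 12533 = 47·266 + 31
53: 12533 = 53·236 + 25
59: 12533 = 59·212 + 25
61: 12533 = 61·205 + 28
67: 12533 = 67·187 + 4
71: 12533 = 71·176 + 37
73: 12533 = 73·171 + 50
79: 12533 = 79·158 + 51
83: 12533 = 83·151

83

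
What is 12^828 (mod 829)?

12^1 ≡ 12 (mod 829)
12^2 ≡ 12^2 = 144 ≡ 144 (mod 829)
12^4 ≡ 144^2 = 20736 ≡ 11 (mod 829)
12^8 ≡ 11^2 = 121 ≡ 121 (mod 829)
12^16 ≡ 121^2 = 14641 ≡ 548 (mod 829)
12^32 ≡ 548^2 = 300304 ≡ 206 (mod 829)
12^64 ≡ 206^2 = 42436 ≡ 157 (mod 829)
12^128 ≡ 157^2 = 24649 ≡ 608 (mod 829)
12^256 ≡ 608^2 = 369664 ≡ 759 (mod 829)
12^512 ≡ 759^2 = 576081 ≡ 755 (mod 829)
828 = 512 + 256 + 32 + 16 + 8 + 4 in binary powers of 2.
So 12^828 ≡ 755 · 759 · 206 · 548 · 121 · 11 ≡ 1 (mod 829).
Since the result is 1, base 12 gives no evidence that 829 is composite.

1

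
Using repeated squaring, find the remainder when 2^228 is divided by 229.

2^1 ≡ 2 (mod 229)
2^2 ≡ 2^2 = 4 ≡ 4 (mod 229)
2^4 ≡ 4^2 = 16 ≡ 16 (mod 229)
2^8 ≡ 16^2 = 256 ≡ 27 (mod 229)
2^16 ≡ 27^2 = 729 ≡ 42 (mod 229)
2^32 ≡ 42^2 = 1764 ≡ 161 (mod 229)
2^64 ≡ 161^2 = 25921 ≡ 44 (mod 229)
2^128 ≡ 44^2 = 1936 ≡ 104 (mod 229)
228 = 128 + 64 + 32 + 4 in binary powers of 2.
So 2^228 ≡ 104 · 44 · 161 · 16 ≡ 1 (mod 229).
Since the result is 1, base 2 gives no evidence that 229 is composite.

1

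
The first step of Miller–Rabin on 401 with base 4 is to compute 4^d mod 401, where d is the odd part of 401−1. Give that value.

20

401 − 1 = 400 = 2^4 · 25, so d = 25.
4^1 ≡ 4 (mod 401)
4^2 ≡ 4^2 = 16 ≡ 16 (mod 401)
4^4 ≡ 16^2 = 256 ≡ 256 (mod 401)
4^8 ≡ 256^2 = 65536 ≡ 173 (mod 401)
4^16 ≡ 173^2 = 29929 ≡ 255 (mod 401)
25 = 16 + 8 + 1 in binary powers of 2.
So 4^25 ≡ 255 · 173 · 4 ≡ 20 (mod 401).
Squaring chain: 20 → 400 → 1 → 1; reaches −1, so base 4 does not prove 401 composite.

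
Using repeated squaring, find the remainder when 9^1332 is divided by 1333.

250

9^1 ≡ 9 (mod 1333)
9^2 ≡ 9^2 = 81 ≡ 81 (mod 1333)
9^4 ≡ 81^2 = 6561 ≡ 1229 (mod 1333)
9^8 ≡ 1229^2 = 1510441 ≡ 152 (mod 1333)
9^16 ≡ 152^2 = 23104 ≡ 443 (mod 1333)
9^32 ≡ 443^2 = 196249 ≡ 298 (mod 1333)
9^64 ≡ 298^2 = 88804 ≡ 826 (mod 1333)
9^128 ≡ 826^2 = 682276 ≡ 1113 (mod 1333)
9^256 ≡ 1113^2 = 1238769 ≡ 412 (mod 1333)
9^512 ≡ 412^2 = 169744 ≡ 453 (mod 1333)
9^1024 ≡ 453^2 = 205209 ≡ 1260 (mod 1333)
1332 = 1024 + 256 + 32 + 16 + 4 in binary powers of 2.
So 9^1332 ≡ 1260 · 412 · 298 · 443 · 1229 ≡ 250 (mod 1333).
Since 250 ≠ 1, base 9 is a Fermat witness: 1333 is composite.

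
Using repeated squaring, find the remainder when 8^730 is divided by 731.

8^1 ≡ 8 (mod 731)
8^2 ≡ 8^2 = 64 ≡ 64 (mod 731)
8^4 ≡ 64^2 = 4096 ≡ 441 (mod 731)
8^8 ≡ 441^2 = 194481 ≡ 35 (mod 731)
8^16 ≡ 35^2 = 1225 ≡ 494 (mod 731)
8^32 ≡ 494^2 = 244036 ≡ 613 (mod 731)
8^64 ≡ 613^2 = 375769 ≡ 35 (mod 731)
8^128 ≡ 35^2 = 1225 ≡ 494 (mod 731)
8^256 ≡ 494^2 = 244036 ≡ 613 (mod 731)
8^512 ≡ 613^2 = 375769 ≡ 35 (mod 731)
730 = 512 + 128 + 64 + 16 + 8 + 2 in binary powers of 2.
So 8^730 ≡ 35 · 494 · 35 · 494 · 35 · 64 ≡ 64 (mod 731).
Since 64 ≠ 1, base 8 is a Fermat witness: 731 is composite.

64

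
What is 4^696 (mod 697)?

324

4^1 ≡ 4 (mod 697)
4^2 ≡ 4^2 = 16 ≡ 16 (mod 697)
4^4 ≡ 16^2 = 256 ≡ 256 (mod 697)
4^8 ≡ 256^2 = 65536 ≡ 18 (mod 697)
4^16 ≡ 18^2 = 324 ≡ 324 (mod 697)
4^32 ≡ 324^2 = 104976 ≡ 426 (mod 697)
4^64 ≡ 426^2 = 181476 ≡ 256 (mod 697)
4^128 ≡ 256^2 = 65536 ≡ 18 (mod 697)
4^256 ≡ 18^2 = 324 ≡ 324 (mod 697)
4^512 ≡ 324^2 = 104976 ≡ 426 (mod 697)
696 = 512 + 128 + 32 + 16 + 8 in binary powers of 2.
So 4^696 ≡ 426 · 18 · 426 · 324 · 18 ≡ 324 (mod 697).
Since 324 ≠ 1, base 4 is a Fermat witness: 697 is composite.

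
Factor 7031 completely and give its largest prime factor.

89

7031 = 79 · 89
89 is prime.
So 7031 = 79 · 89; the largest prime factor is 89.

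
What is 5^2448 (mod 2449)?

5^1 ≡ 5 (mod 2449)
5^2 ≡ 5^2 = 25 ≡ 25 (mod 2449)
5^4 ≡ 25^2 = 625 ≡ 625 (mod 2449)
5^8 ≡ 625^2 = 390625 ≡ 1234 (mod 2449)
5^16 ≡ 1234^2 = 1522756 ≡ 1927 (mod 2449)
5^32 ≡ 1927^2 = 3713329 ≡ 645 (mod 2449)
5^64 ≡ 645^2 = 416025 ≡ 2144 (mod 2449)
5^128 ≡ 2144^2 = 4596736 ≡ 2412 (mod 2449)
5^256 ≡ 2412^2 = 5817744 ≡ 1369 (mod 2449)
5^512 ≡ 1369^2 = 1874161 ≡ 676 (mod 2449)
5^1024 ≡ 676^2 = 456976 ≡ 1462 (mod 2449)
5^2048 ≡ 1462^2 = 2137444 ≡ 1916 (mod 2449)
2448 = 2048 + 256 + 128 + 16 in binary powers of 2.
So 5^2448 ≡ 1916 · 1369 · 2412 · 1927 ≡ 1985 (mod 2449).
Since 1985 ≠ 1, base 5 is a Fermat witness: 2449 is composite.

1985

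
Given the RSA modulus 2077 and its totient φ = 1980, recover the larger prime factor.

67

φ(n) = (p−1)(q−1) = n − (p+q) + 1, so p + q = 2077 − 1980 + 1 = 98.
p and q are the roots of t² − 98t + 2077 = 0.
Discriminant: 98² − 4·2077 = 9604 − 8308 = 1296; √1296 = 36.
q = (98 − 36)/2 = 31, p = (98 + 36)/2 = 67.
Check: 31 · 67 = 2077.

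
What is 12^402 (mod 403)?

12^1 ≡ 12 (mod 403)
12^2 ≡ 12^2 = 144 ≡ 144 (mod 403)
12^4 ≡ 144^2 = 20736 ≡ 183 (mod 403)
12^8 ≡ 183^2 = 33489 ≡ 40 (mod 403)
12^16 ≡ 40^2 = 1600 ≡ 391 (mod 403)
12^32 ≡ 391^2 = 152881 ≡ 144 (mod 403)
12^64 ≡ 144^2 = 20736 ≡ 183 (mod 403)
12^128 ≡ 183^2 = 33489 ≡ 40 (mod 403)
12^256 ≡ 40^2 = 1600 ≡ 391 (mod 403)
402 = 256 + 128 + 16 + 2 in binary powers of 2.
So 12^402 ≡ 391 · 40 · 391 · 144 ≡ 66 (mod 403).
Since 66 ≠ 1, base 12 is a Fermat witness: 403 is composite.

66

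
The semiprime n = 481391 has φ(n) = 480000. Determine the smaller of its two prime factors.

φ(n) = (p−1)(q−1) = n − (p+q) + 1, so p + q = 481391 − 480000 + 1 = 1392.
p and q are the roots of t² − 1392t + 481391 = 0.
Discriminant: 1392² − 4·481391 = 1937664 − 1925564 = 12100; √12100 = 110.
q = (1392 − 110)/2 = 641, p = (1392 + 110)/2 = 751.
Check: 641 · 751 = 481391.

641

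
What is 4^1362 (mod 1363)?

836

4^1 ≡ 4 (mod 1363)
4^2 ≡ 4^2 = 16 ≡ 16 (mod 1363)
4^4 ≡ 16^2 = 256 ≡ 256 (mod 1363)
4^8 ≡ 256^2 = 65536 ≡ 112 (mod 1363)
4^16 ≡ 112^2 = 12544 ≡ 277 (mod 1363)
4^32 ≡ 277^2 = 76729 ≡ 401 (mod 1363)
4^64 ≡ 401^2 = 160801 ≡ 1330 (mod 1363)
4^128 ≡ 1330^2 = 1768900 ≡ 1089 (mod 1363)
4^256 ≡ 1089^2 = 1185921 ≡ 111 (mod 1363)
4^512 ≡ 111^2 = 12321 ≡ 54 (mod 1363)
4^1024 ≡ 54^2 = 2916 ≡ 190 (mod 1363)
1362 = 1024 + 256 + 64 + 16 + 2 in binary powers of 2.
So 4^1362 ≡ 190 · 111 · 1330 · 277 · 16 ≡ 836 (mod 1363).
Since 836 ≠ 1, base 4 is a Fermat witness: 1363 is composite.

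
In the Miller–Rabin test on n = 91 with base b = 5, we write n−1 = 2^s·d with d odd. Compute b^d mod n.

91 − 1 = 90 = 2^1 · 45, so d = 45.
5^1 ≡ 5 (mod 91)
5^2 ≡ 5^2 = 25 ≡ 25 (mod 91)
5^4 ≡ 25^2 = 625 ≡ 79 (mod 91)
5^8 ≡ 79^2 = 6241 ≡ 53 (mod 91)
5^16 ≡ 53^2 = 2809 ≡ 79 (mod 91)
5^32 ≡ 79^2 = 6241 ≡ 53 (mod 91)
45 = 32 + 8 + 4 + 1 in binary powers of 2.
So 5^45 ≡ 53 · 53 · 79 · 5 ≡ 83 (mod 91).
Squaring chain: 83; never reaches −1, so base 5 is a Miller–Rabin witness that 91 is composite.

83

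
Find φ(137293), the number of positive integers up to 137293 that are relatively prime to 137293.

123888

Factor: 137293 = 13 · 59 · 179.
φ(137293) = (13−1) · (59−1) · (179−1) = 12 · 58 · 178 = 123888.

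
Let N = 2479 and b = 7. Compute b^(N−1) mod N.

528

7^1 ≡ 7 (mod 2479)
7^2 ≡ 7^2 = 49 ≡ 49 (mod 2479)
7^4 ≡ 49^2 = 2401 ≡ 2401 (mod 2479)
7^8 ≡ 2401^2 = 5764801 ≡ 1126 (mod 2479)
7^16 ≡ 1126^2 = 1267876 ≡ 1107 (mod 2479)
7^32 ≡ 1107^2 = 1225449 ≡ 823 (mod 2479)
7^64 ≡ 823^2 = 677329 ≡ 562 (mod 2479)
7^128 ≡ 562^2 = 315844 ≡ 1011 (mod 2479)
7^256 ≡ 1011^2 = 1022121 ≡ 773 (mod 2479)
7^512 ≡ 773^2 = 597529 ≡ 90 (mod 2479)
7^1024 ≡ 90^2 = 8100 ≡ 663 (mod 2479)
7^2048 ≡ 663^2 = 439569 ≡ 786 (mod 2479)
2478 = 2048 + 256 + 128 + 32 + 8 + 4 + 2 in binary powers of 2.
So 7^2478 ≡ 786 · 773 · 1011 · 823 · 1126 · 2401 · 49 ≡ 528 (mod 2479).
Since 528 ≠ 1, base 7 is a Fermat witness: 2479 is composite.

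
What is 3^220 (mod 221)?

55

3^1 ≡ 3 (mod 221)
3^2 ≡ 3^2 = 9 ≡ 9 (mod 221)
3^4 ≡ 9^2 = 81 ≡ 81 (mod 221)
3^8 ≡ 81^2 = 6561 ≡ 152 (mod 221)
3^16 ≡ 152^2 = 23104 ≡ 120 (mod 221)
3^32 ≡ 120^2 = 14400 ≡ 35 (mod 221)
3^64 ≡ 35^2 = 1225 ≡ 120 (mod 221)
3^128 ≡ 120^2 = 14400 ≡ 35 (mod 221)
220 = 128 + 64 + 16 + 8 + 4 in binary powers of 2.
So 3^220 ≡ 35 · 120 · 120 · 152 · 81 ≡ 55 (mod 221).
Since 55 ≠ 1, base 3 is a Fermat witness: 221 is composite.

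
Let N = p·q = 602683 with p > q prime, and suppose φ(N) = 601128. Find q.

φ(n) = (p−1)(q−1) = n − (p+q) + 1, so p + q = 602683 − 601128 + 1 = 1556.
p and q are the roots of t² − 1556t + 602683 = 0.
Discriminant: 1556² − 4·602683 = 2421136 − 2410732 = 10404; √10404 = 102.
q = (1556 − 102)/2 = 727, p = (1556 + 102)/2 = 829.
Check: 727 · 829 = 602683.

727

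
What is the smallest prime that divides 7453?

29

7453 is odd.
Digit sum 19, not divisible by 3.
Ends in 3: not divisible by 5.
7: 7453 = 7·1064 + 5
11: 7453 = 11·677 + 6
13: 7453 = 13·573 + 4
17: 7453 = 17·438 + 7
19: 7453 = 19·392 + 5
23: 7453 = 23·324 + 1
29: 7453 = 29·257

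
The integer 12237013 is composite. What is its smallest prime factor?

12237013 is odd.
Digit sum 19, not divisible by 3.
Ends in 3: not divisible by 5.
7: 12237013 = 7·1748144 + 5
11: 12237013 = 11·1112455 + 8
13: 12237013 = 13·941308 + 9
17: 12237013 = 17·719824 + 5
19: 12237013 = 19·644053 + 6
23: 12237013 = 23·532044 + 1
29: 12237013 = 29·421965 + 28
31: 12237013 = 31·394742 + 11
37: 12237013 = 37·330730 + 3
41: 12237013 = 41·298463 + 30
43: 12237013 = 43·284581 + 30
47: 12237013 = 47·260361 + 46
53: 12237013 = 53·230887 + 2
59: 12237013 = 59·207407

59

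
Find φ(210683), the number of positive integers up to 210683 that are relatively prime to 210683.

Factor: 210683 = 11 · 107 · 179.
φ(210683) = (11−1) · (107−1) · (179−1) = 10 · 106 · 178 = 188680.

188680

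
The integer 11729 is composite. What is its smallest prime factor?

37

11729 is odd.
Digit sum 20, not divisible by 3.
Ends in 9: not divisible by 5.
7: 11729 = 7·1675 + 4
11: 11729 = 11·1066 + 3
13: 11729 = 13·902 + 3
17: 11729 = 17·689 + 16
19: 11729 = 19·617 + 6
23: 11729 = 23·509 + 22
29: 11729 = 29·404 + 13
31: 11729 = 31·378 + 11
37: 11729 = 37·317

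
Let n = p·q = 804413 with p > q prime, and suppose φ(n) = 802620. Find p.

911

φ(n) = (p−1)(q−1) = n − (p+q) + 1, so p + q = 804413 − 802620 + 1 = 1794.
p and q are the roots of t² − 1794t + 804413 = 0.
Discriminant: 1794² − 4·804413 = 3218436 − 3217652 = 784; √784 = 28.
q = (1794 − 28)/2 = 883, p = (1794 + 28)/2 = 911.
Check: 883 · 911 = 804413.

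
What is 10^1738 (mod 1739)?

1231

10^1 ≡ 10 (mod 1739)
10^2 ≡ 10^2 = 100 ≡ 100 (mod 1739)
10^4 ≡ 100^2 = 10000 ≡ 1305 (mod 1739)
10^8 ≡ 1305^2 = 1703025 ≡ 544 (mod 1739)
10^16 ≡ 544^2 = 295936 ≡ 306 (mod 1739)
10^32 ≡ 306^2 = 93636 ≡ 1469 (mod 1739)
10^64 ≡ 1469^2 = 2157961 ≡ 1601 (mod 1739)
10^128 ≡ 1601^2 = 2563201 ≡ 1654 (mod 1739)
10^256 ≡ 1654^2 = 2735716 ≡ 269 (mod 1739)
10^512 ≡ 269^2 = 72361 ≡ 1062 (mod 1739)
10^1024 ≡ 1062^2 = 1127844 ≡ 972 (mod 1739)
1738 = 1024 + 512 + 128 + 64 + 8 + 2 in binary powers of 2.
So 10^1738 ≡ 972 · 1062 · 1654 · 1601 · 544 · 100 ≡ 1231 (mod 1739).
Since 1231 ≠ 1, base 10 is a Fermat witness: 1739 is composite.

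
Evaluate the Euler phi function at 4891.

4752

Factor: 4891 = 67 · 73.
φ(4891) = (67−1) · (73−1) = 66 · 72 = 4752.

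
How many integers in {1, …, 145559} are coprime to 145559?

134136

Factor: 145559 = 19 · 47 · 163.
φ(145559) = (19−1) · (47−1) · (163−1) = 18 · 46 · 162 = 134136.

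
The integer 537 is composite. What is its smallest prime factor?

3

537 is odd.
Digit sum 15, divisible by 3.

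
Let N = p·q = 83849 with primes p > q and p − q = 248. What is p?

439

Since p = q + 248, we have 83849 = q(q + 248), so q² + 248q − 83849 = 0.
Discriminant: 248² + 4·83849 = 61504 + 335396 = 396900; √396900 = 630.
q = (−248 + 630)/2 = 191, and p = q + 248 = 439.
Check: 191 · 439 = 83849.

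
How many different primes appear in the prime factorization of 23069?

3

23069 = 17 · 1357
1357 = 23 · 59
23069 = 17 · 23 · 59, which has 3 distinct prime factors.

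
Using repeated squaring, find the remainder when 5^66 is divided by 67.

5^1 ≡ 5 (mod 67)
5^2 ≡ 5^2 = 25 ≡ 25 (mod 67)
5^4 ≡ 25^2 = 625 ≡ 22 (mod 67)
5^8 ≡ 22^2 = 484 ≡ 15 (mod 67)
5^16 ≡ 15^2 = 225 ≡ 24 (mod 67)
5^32 ≡ 24^2 = 576 ≡ 40 (mod 67)
5^64 ≡ 40^2 = 1600 ≡ 59 (mod 67)
66 = 64 + 2 in binary powers of 2.
So 5^66 ≡ 59 · 25 ≡ 1 (mod 67).
Since the result is 1, base 5 gives no evidence that 67 is composite.

1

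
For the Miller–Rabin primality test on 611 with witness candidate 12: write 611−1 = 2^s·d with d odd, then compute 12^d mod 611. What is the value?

611 − 1 = 610 = 2^1 · 305, so d = 305.
12^1 ≡ 12 (mod 611)
12^2 ≡ 12^2 = 144 ≡ 144 (mod 611)
12^4 ≡ 144^2 = 20736 ≡ 573 (mod 611)
12^8 ≡ 573^2 = 328329 ≡ 222 (mod 611)
12^16 ≡ 222^2 = 49284 ≡ 404 (mod 611)
12^32 ≡ 404^2 = 163216 ≡ 79 (mod 611)
12^64 ≡ 79^2 = 6241 ≡ 131 (mod 611)
12^128 ≡ 131^2 = 17161 ≡ 53 (mod 611)
12^256 ≡ 53^2 = 2809 ≡ 365 (mod 611)
305 = 256 + 32 + 16 + 1 in binary powers of 2.
So 12^305 ≡ 365 · 79 · 404 · 12 ≡ 168 (mod 611).
Squaring chain: 168; never reaches −1, so base 12 is a Miller–Rabin witness that 611 is composite.

168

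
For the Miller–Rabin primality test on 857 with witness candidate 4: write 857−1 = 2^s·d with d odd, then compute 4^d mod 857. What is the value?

857 − 1 = 856 = 2^3 · 107, so d = 107.
4^1 ≡ 4 (mod 857)
4^2 ≡ 4^2 = 16 ≡ 16 (mod 857)
4^4 ≡ 16^2 = 256 ≡ 256 (mod 857)
4^8 ≡ 256^2 = 65536 ≡ 404 (mod 857)
4^16 ≡ 404^2 = 163216 ≡ 386 (mod 857)
4^32 ≡ 386^2 = 148996 ≡ 735 (mod 857)
4^64 ≡ 735^2 = 540225 ≡ 315 (mod 857)
107 = 64 + 32 + 8 + 2 + 1 in binary powers of 2.
So 4^107 ≡ 315 · 735 · 404 · 16 · 4 ≡ 856 (mod 857).
Since 4^d ≡ 856 (mod 857), base 4 does not prove 857 composite.

856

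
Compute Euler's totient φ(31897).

31540

Factor: 31897 = 167 · 191.
φ(31897) = (167−1) · (191−1) = 166 · 190 = 31540.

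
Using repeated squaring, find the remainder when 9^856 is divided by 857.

1

9^1 ≡ 9 (mod 857)
9^2 ≡ 9^2 = 81 ≡ 81 (mod 857)
9^4 ≡ 81^2 = 6561 ≡ 562 (mod 857)
9^8 ≡ 562^2 = 315844 ≡ 468 (mod 857)
9^16 ≡ 468^2 = 219024 ≡ 489 (mod 857)
9^32 ≡ 489^2 = 239121 ≡ 18 (mod 857)
9^64 ≡ 18^2 = 324 ≡ 324 (mod 857)
9^128 ≡ 324^2 = 104976 ≡ 422 (mod 857)
9^256 ≡ 422^2 = 178084 ≡ 685 (mod 857)
9^512 ≡ 685^2 = 469225 ≡ 446 (mod 857)
856 = 512 + 256 + 64 + 16 + 8 in binary powers of 2.
So 9^856 ≡ 446 · 685 · 324 · 489 · 468 ≡ 1 (mod 857).
Since the result is 1, base 9 gives no evidence that 857 is composite.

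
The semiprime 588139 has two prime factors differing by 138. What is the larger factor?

Since p = q + 138, we have 588139 = q(q + 138), so q² + 138q − 588139 = 0.
Discriminant: 138² + 4·588139 = 19044 + 2352556 = 2371600; √2371600 = 1540.
q = (−138 + 1540)/2 = 701, and p = q + 138 = 839.
Check: 701 · 839 = 588139.

839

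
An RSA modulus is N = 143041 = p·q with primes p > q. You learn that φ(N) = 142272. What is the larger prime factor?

φ(n) = (p−1)(q−1) = n − (p+q) + 1, so p + q = 143041 − 142272 + 1 = 770.
p and q are the roots of t² − 770t + 143041 = 0.
Discriminant: 770² − 4·143041 = 592900 − 572164 = 20736; √20736 = 144.
q = (770 − 144)/2 = 313, p = (770 + 144)/2 = 457.
Check: 313 · 457 = 143041.

457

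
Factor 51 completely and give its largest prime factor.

51 = 3 · 17
17 is prime.
So 51 = 3 · 17; the largest prime factor is 17.

17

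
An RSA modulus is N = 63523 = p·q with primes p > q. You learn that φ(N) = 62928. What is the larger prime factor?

φ(n) = (p−1)(q−1) = n − (p+q) + 1, so p + q = 63523 − 62928 + 1 = 596.
p and q are the roots of t² − 596t + 63523 = 0.
Discriminant: 596² − 4·63523 = 355216 − 254092 = 101124; √101124 = 318.
q = (596 − 318)/2 = 139, p = (596 + 318)/2 = 457.
Check: 139 · 457 = 63523.

457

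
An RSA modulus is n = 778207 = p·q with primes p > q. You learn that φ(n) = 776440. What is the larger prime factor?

φ(n) = (p−1)(q−1) = n − (p+q) + 1, so p + q = 778207 − 776440 + 1 = 1768.
p and q are the roots of t² − 1768t + 778207 = 0.
Discriminant: 1768² − 4·778207 = 3125824 − 3112828 = 12996; √12996 = 114.
q = (1768 − 114)/2 = 827, p = (1768 + 114)/2 = 941.
Check: 827 · 941 = 778207.

941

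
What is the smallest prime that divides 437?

437 is odd.
Digit sum 14, not divisible by 3.
Ends in 7: not divisible by 5.
7: 437 = 7·62 + 3
11: 437 = 11·39 + 8
13: 437 = 13·33 + 8
17: 437 = 17·25 + 12
19: 437 = 19·23

19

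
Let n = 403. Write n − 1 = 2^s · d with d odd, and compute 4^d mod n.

403 − 1 = 402 = 2^1 · 201, so d = 201.
4^1 ≡ 4 (mod 403)
4^2 ≡ 4^2 = 16 ≡ 16 (mod 403)
4^4 ≡ 16^2 = 256 ≡ 256 (mod 403)
4^8 ≡ 256^2 = 65536 ≡ 250 (mod 403)
4^16 ≡ 250^2 = 62500 ≡ 35 (mod 403)
4^32 ≡ 35^2 = 1225 ≡ 16 (mod 403)
4^64 ≡ 16^2 = 256 ≡ 256 (mod 403)
4^128 ≡ 256^2 = 65536 ≡ 250 (mod 403)
201 = 128 + 64 + 8 + 1 in binary powers of 2.
So 4^201 ≡ 250 · 256 · 250 · 4 ≡ 376 (mod 403).
Squaring chain: 376; never reaches −1, so base 4 is a Miller–Rabin witness that 403 is composite.

376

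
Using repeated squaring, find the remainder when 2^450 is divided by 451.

122

2^1 ≡ 2 (mod 451)
2^2 ≡ 2^2 = 4 ≡ 4 (mod 451)
2^4 ≡ 4^2 = 16 ≡ 16 (mod 451)
2^8 ≡ 16^2 = 256 ≡ 256 (mod 451)
2^16 ≡ 256^2 = 65536 ≡ 141 (mod 451)
2^32 ≡ 141^2 = 19881 ≡ 37 (mod 451)
2^64 ≡ 37^2 = 1369 ≡ 16 (mod 451)
2^128 ≡ 16^2 = 256 ≡ 256 (mod 451)
2^256 ≡ 256^2 = 65536 ≡ 141 (mod 451)
450 = 256 + 128 + 64 + 2 in binary powers of 2.
So 2^450 ≡ 141 · 256 · 16 · 4 ≡ 122 (mod 451).
Since 122 ≠ 1, base 2 is a Fermat witness: 451 is composite.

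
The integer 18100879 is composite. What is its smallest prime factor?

18100879 is odd.
Digit sum 34, not divisible by 3.
Ends in 9: not divisible by 5.
7: 18100879 = 7·2585839 + 6
11: 18100879 = 11·1645534 + 5
13: 18100879 = 13·1392375 + 4
17: 18100879 = 17·1064757 + 10
19: 18100879 = 19·952677 + 16
23: 18100879 = 23·786994 + 17
29: 18100879 = 29·624168 + 7
31: 18100879 = 31·583899 + 10
37: 18100879 = 37·489212 + 35
41: 18100879 = 41·441484 + 35
43: 18100879 = 43·420950 + 29
47: 18100879 = 47·385125 + 4
53: 18100879 = 53·341526 + 1
59: 18100879 = 59·306794 + 33
61: 18100879 = 61·296735 + 44
67: 18100879 = 67·270162 + 25
71: 18100879 = 71·254941 + 68
73: 18100879 = 73·247957 + 18
79: 18100879 = 79·229125 + 4
83: 18100879 = 83·218082 + 73
89: 18100879 = 89·203380 + 59
97: 18100879 = 97·186607

97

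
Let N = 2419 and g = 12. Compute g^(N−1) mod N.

12^1 ≡ 12 (mod 2419)
12^2 ≡ 12^2 = 144 ≡ 144 (mod 2419)
12^4 ≡ 144^2 = 20736 ≡ 1384 (mod 2419)
12^8 ≡ 1384^2 = 1915456 ≡ 2027 (mod 2419)
12^16 ≡ 2027^2 = 4108729 ≡ 1267 (mod 2419)
12^32 ≡ 1267^2 = 1605289 ≡ 1492 (mod 2419)
12^64 ≡ 1492^2 = 2226064 ≡ 584 (mod 2419)
12^128 ≡ 584^2 = 341056 ≡ 2396 (mod 2419)
12^256 ≡ 2396^2 = 5740816 ≡ 529 (mod 2419)
12^512 ≡ 529^2 = 279841 ≡ 1656 (mod 2419)
12^1024 ≡ 1656^2 = 2742336 ≡ 1609 (mod 2419)
12^2048 ≡ 1609^2 = 2588881 ≡ 551 (mod 2419)
2418 = 2048 + 256 + 64 + 32 + 16 + 2 in binary powers of 2.
So 12^2418 ≡ 551 · 529 · 584 · 1492 · 1267 · 144 ≡ 121 (mod 2419).
Since 121 ≠ 1, base 12 is a Fermat witness: 2419 is composite.

121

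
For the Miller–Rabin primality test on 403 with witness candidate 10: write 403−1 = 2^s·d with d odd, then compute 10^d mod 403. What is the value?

64

403 − 1 = 402 = 2^1 · 201, so d = 201.
10^1 ≡ 10 (mod 403)
10^2 ≡ 10^2 = 100 ≡ 100 (mod 403)
10^4 ≡ 100^2 = 10000 ≡ 328 (mod 403)
10^8 ≡ 328^2 = 107584 ≡ 386 (mod 403)
10^16 ≡ 386^2 = 148996 ≡ 289 (mod 403)
10^32 ≡ 289^2 = 83521 ≡ 100 (mod 403)
10^64 ≡ 100^2 = 10000 ≡ 328 (mod 403)
10^128 ≡ 328^2 = 107584 ≡ 386 (mod 403)
201 = 128 + 64 + 8 + 1 in binary powers of 2.
So 10^201 ≡ 386 · 328 · 386 · 10 ≡ 64 (mod 403).
Squaring chain: 64; never reaches −1, so base 10 is a Miller–Rabin witness that 403 is composite.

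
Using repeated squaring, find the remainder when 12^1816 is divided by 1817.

12^1 ≡ 12 (mod 1817)
12^2 ≡ 12^2 = 144 ≡ 144 (mod 1817)
12^4 ≡ 144^2 = 20736 ≡ 749 (mod 1817)
12^8 ≡ 749^2 = 561001 ≡ 1365 (mod 1817)
12^16 ≡ 1365^2 = 1863225 ≡ 800 (mod 1817)
12^32 ≡ 800^2 = 640000 ≡ 416 (mod 1817)
12^64 ≡ 416^2 = 173056 ≡ 441 (mod 1817)
12^128 ≡ 441^2 = 194481 ≡ 62 (mod 1817)
12^256 ≡ 62^2 = 3844 ≡ 210 (mod 1817)
12^512 ≡ 210^2 = 44100 ≡ 492 (mod 1817)
12^1024 ≡ 492^2 = 242064 ≡ 403 (mod 1817)
1816 = 1024 + 512 + 256 + 16 + 8 in binary powers of 2.
So 12^1816 ≡ 403 · 492 · 210 · 800 · 1365 ≡ 1553 (mod 1817).
Since 1553 ≠ 1, base 12 is a Fermat witness: 1817 is composite.

1553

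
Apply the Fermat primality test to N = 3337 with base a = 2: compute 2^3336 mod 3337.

1835

2^1 ≡ 2 (mod 3337)
2^2 ≡ 2^2 = 4 ≡ 4 (mod 3337)
2^4 ≡ 4^2 = 16 ≡ 16 (mod 3337)
2^8 ≡ 16^2 = 256 ≡ 256 (mod 3337)
2^16 ≡ 256^2 = 65536 ≡ 2133 (mod 3337)
2^32 ≡ 2133^2 = 4549689 ≡ 1358 (mod 3337)
2^64 ≡ 1358^2 = 1844164 ≡ 2140 (mod 3337)
2^128 ≡ 2140^2 = 4579600 ≡ 1236 (mod 3337)
2^256 ≡ 1236^2 = 1527696 ≡ 2687 (mod 3337)
2^512 ≡ 2687^2 = 7219969 ≡ 2038 (mod 3337)
2^1024 ≡ 2038^2 = 4153444 ≡ 2216 (mod 3337)
2^2048 ≡ 2216^2 = 4910656 ≡ 1929 (mod 3337)
3336 = 2048 + 1024 + 256 + 8 in binary powers of 2.
So 2^3336 ≡ 1929 · 2216 · 2687 · 256 ≡ 1835 (mod 3337).
Since 1835 ≠ 1, base 2 is a Fermat witness: 3337 is composite.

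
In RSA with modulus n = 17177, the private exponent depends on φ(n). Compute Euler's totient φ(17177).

Factor: 17177 = 89 · 193.
φ(17177) = (89−1) · (193−1) = 88 · 192 = 16896.

16896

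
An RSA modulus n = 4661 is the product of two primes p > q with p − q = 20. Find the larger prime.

Since p = q + 20, we have 4661 = q(q + 20), so q² + 20q − 4661 = 0.
Discriminant: 20² + 4·4661 = 400 + 18644 = 19044; √19044 = 138.
q = (−20 + 138)/2 = 59, and p = q + 20 = 79.
Check: 59 · 79 = 4661.

79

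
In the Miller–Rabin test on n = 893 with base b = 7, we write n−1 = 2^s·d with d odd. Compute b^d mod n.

893 − 1 = 892 = 2^2 · 223, so d = 223.
7^1 ≡ 7 (mod 893)
7^2 ≡ 7^2 = 49 ≡ 49 (mod 893)
7^4 ≡ 49^2 = 2401 ≡ 615 (mod 893)
7^8 ≡ 615^2 = 378225 ≡ 486 (mod 893)
7^16 ≡ 486^2 = 236196 ≡ 444 (mod 893)
7^32 ≡ 444^2 = 197136 ≡ 676 (mod 893)
7^64 ≡ 676^2 = 456976 ≡ 653 (mod 893)
7^128 ≡ 653^2 = 426409 ≡ 448 (mod 893)
223 = 128 + 64 + 16 + 8 + 4 + 2 + 1 in binary powers of 2.
So 7^223 ≡ 448 · 653 · 444 · 486 · 615 · 49 · 7 ≡ 444 (mod 893).
Squaring chain: 444 → 676; never reaches −1, so base 7 is a Miller–Rabin witness that 893 is composite.

444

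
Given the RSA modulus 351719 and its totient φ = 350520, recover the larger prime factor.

691

φ(n) = (p−1)(q−1) = n − (p+q) + 1, so p + q = 351719 − 350520 + 1 = 1200.
p and q are the roots of t² − 1200t + 351719 = 0.
Discriminant: 1200² − 4·351719 = 1440000 − 1406876 = 33124; √33124 = 182.
q = (1200 − 182)/2 = 509, p = (1200 + 182)/2 = 691.
Check: 509 · 691 = 351719.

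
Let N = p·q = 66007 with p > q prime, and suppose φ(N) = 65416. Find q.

φ(n) = (p−1)(q−1) = n − (p+q) + 1, so p + q = 66007 − 65416 + 1 = 592.
p and q are the roots of t² − 592t + 66007 = 0.
Discriminant: 592² − 4·66007 = 350464 − 264028 = 86436; √86436 = 294.
q = (592 − 294)/2 = 149, p = (592 + 294)/2 = 443.
Check: 149 · 443 = 66007.

149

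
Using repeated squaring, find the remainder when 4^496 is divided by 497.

333

4^1 ≡ 4 (mod 497)
4^2 ≡ 4^2 = 16 ≡ 16 (mod 497)
4^4 ≡ 16^2 = 256 ≡ 256 (mod 497)
4^8 ≡ 256^2 = 65536 ≡ 429 (mod 497)
4^16 ≡ 429^2 = 184041 ≡ 151 (mod 497)
4^32 ≡ 151^2 = 22801 ≡ 436 (mod 497)
4^64 ≡ 436^2 = 190096 ≡ 242 (mod 497)
4^128 ≡ 242^2 = 58564 ≡ 415 (mod 497)
4^256 ≡ 415^2 = 172225 ≡ 263 (mod 497)
496 = 256 + 128 + 64 + 32 + 16 in binary powers of 2.
So 4^496 ≡ 263 · 415 · 242 · 436 · 151 ≡ 333 (mod 497).
Since 333 ≠ 1, base 4 is a Fermat witness: 497 is composite.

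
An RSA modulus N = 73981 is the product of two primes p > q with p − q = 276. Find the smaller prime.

Since p = q + 276, we have 73981 = q(q + 276), so q² + 276q − 73981 = 0.
Discriminant: 276² + 4·73981 = 76176 + 295924 = 372100; √372100 = 610.
q = (−276 + 610)/2 = 167, and p = q + 276 = 443.
Check: 167 · 443 = 73981.

167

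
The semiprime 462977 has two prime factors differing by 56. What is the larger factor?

Since p = q + 56, we have 462977 = q(q + 56), so q² + 56q − 462977 = 0.
Discriminant: 56² + 4·462977 = 3136 + 1851908 = 1855044; √1855044 = 1362.
q = (−56 + 1362)/2 = 653, and p = q + 56 = 709.
Check: 653 · 709 = 462977.

709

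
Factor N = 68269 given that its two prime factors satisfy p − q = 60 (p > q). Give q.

233

Since p = q + 60, we have 68269 = q(q + 60), so q² + 60q − 68269 = 0.
Discriminant: 60² + 4·68269 = 3600 + 273076 = 276676; √276676 = 526.
q = (−60 + 526)/2 = 233, and p = q + 60 = 293.
Check: 233 · 293 = 68269.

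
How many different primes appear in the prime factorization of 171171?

171171 = 3^2 · 19019
19019 = 7 · 2717
2717 = 11 · 247
247 = 13 · 19
171171 = 3^2 · 7 · 11 · 13 · 19, which has 5 distinct prime factors.

5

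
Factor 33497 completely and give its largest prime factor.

33497 = 19 · 1763
1763 = 41 · 43
43 is prime.
So 33497 = 19 · 41 · 43; the largest prime factor is 43.

43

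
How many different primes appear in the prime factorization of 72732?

72732 = 2^2 · 18183
18183 = 3 · 6061
6061 = 11 · 551
551 = 19 · 29
72732 = 2^2 · 3 · 11 · 19 · 29, which has 5 distinct prime factors.

5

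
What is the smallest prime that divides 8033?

8033 is odd.
Digit sum 14, not divisible by 3.
Ends in 3: not divisible by 5.
7: 8033 = 7·1147 + 4
11: 8033 = 11·730 + 3
13: 8033 = 13·617 + 12
17: 8033 = 17·472 + 9
19: 8033 = 19·422 + 15
23: 8033 = 23·349 + 6
29: 8033 = 29·277

29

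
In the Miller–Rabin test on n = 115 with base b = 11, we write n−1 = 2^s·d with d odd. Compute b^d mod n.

86

115 − 1 = 114 = 2^1 · 57, so d = 57.
11^1 ≡ 11 (mod 115)
11^2 ≡ 11^2 = 121 ≡ 6 (mod 115)
11^4 ≡ 6^2 = 36 ≡ 36 (mod 115)
11^8 ≡ 36^2 = 1296 ≡ 31 (mod 115)
11^16 ≡ 31^2 = 961 ≡ 41 (mod 115)
11^32 ≡ 41^2 = 1681 ≡ 71 (mod 115)
57 = 32 + 16 + 8 + 1 in binary powers of 2.
So 11^57 ≡ 71 · 41 · 31 · 11 ≡ 86 (mod 115).
Squaring chain: 86; never reaches −1, so base 11 is a Miller–Rabin witness that 115 is composite.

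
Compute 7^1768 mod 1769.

1154

7^1 ≡ 7 (mod 1769)
7^2 ≡ 7^2 = 49 ≡ 49 (mod 1769)
7^4 ≡ 49^2 = 2401 ≡ 632 (mod 1769)
7^8 ≡ 632^2 = 399424 ≡ 1399 (mod 1769)
7^16 ≡ 1399^2 = 1957201 ≡ 687 (mod 1769)
7^32 ≡ 687^2 = 471969 ≡ 1415 (mod 1769)
7^64 ≡ 1415^2 = 2002225 ≡ 1486 (mod 1769)
7^128 ≡ 1486^2 = 2208196 ≡ 484 (mod 1769)
7^256 ≡ 484^2 = 234256 ≡ 748 (mod 1769)
7^512 ≡ 748^2 = 559504 ≡ 500 (mod 1769)
7^1024 ≡ 500^2 = 250000 ≡ 571 (mod 1769)
1768 = 1024 + 512 + 128 + 64 + 32 + 8 in binary powers of 2.
So 7^1768 ≡ 571 · 500 · 484 · 1486 · 1415 · 1399 ≡ 1154 (mod 1769).
Since 1154 ≠ 1, base 7 is a Fermat witness: 1769 is composite.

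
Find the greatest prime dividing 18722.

18722 = 2 · 9361
9361 = 11 · 851
851 = 23 · 37
37 is prime.
So 18722 = 2 · 11 · 23 · 37; the largest prime factor is 37.

37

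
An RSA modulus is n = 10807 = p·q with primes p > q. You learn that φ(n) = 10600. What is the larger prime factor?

107

φ(n) = (p−1)(q−1) = n − (p+q) + 1, so p + q = 10807 − 10600 + 1 = 208.
p and q are the roots of t² − 208t + 10807 = 0.
Discriminant: 208² − 4·10807 = 43264 − 43228 = 36; √36 = 6.
q = (208 − 6)/2 = 101, p = (208 + 6)/2 = 107.
Check: 101 · 107 = 10807.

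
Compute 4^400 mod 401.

1

4^1 ≡ 4 (mod 401)
4^2 ≡ 4^2 = 16 ≡ 16 (mod 401)
4^4 ≡ 16^2 = 256 ≡ 256 (mod 401)
4^8 ≡ 256^2 = 65536 ≡ 173 (mod 401)
4^16 ≡ 173^2 = 29929 ≡ 255 (mod 401)
4^32 ≡ 255^2 = 65025 ≡ 63 (mod 401)
4^64 ≡ 63^2 = 3969 ≡ 360 (mod 401)
4^128 ≡ 360^2 = 129600 ≡ 77 (mod 401)
4^256 ≡ 77^2 = 5929 ≡ 315 (mod 401)
400 = 256 + 128 + 16 in binary powers of 2.
So 4^400 ≡ 315 · 77 · 255 ≡ 1 (mod 401).
Since the result is 1, base 4 gives no evidence that 401 is composite.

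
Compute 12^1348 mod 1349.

12^1 ≡ 12 (mod 1349)
12^2 ≡ 12^2 = 144 ≡ 144 (mod 1349)
12^4 ≡ 144^2 = 20736 ≡ 501 (mod 1349)
12^8 ≡ 501^2 = 251001 ≡ 87 (mod 1349)
12^16 ≡ 87^2 = 7569 ≡ 824 (mod 1349)
12^32 ≡ 824^2 = 678976 ≡ 429 (mod 1349)
12^64 ≡ 429^2 = 184041 ≡ 577 (mod 1349)
12^128 ≡ 577^2 = 332929 ≡ 1075 (mod 1349)
12^256 ≡ 1075^2 = 1155625 ≡ 881 (mod 1349)
12^512 ≡ 881^2 = 776161 ≡ 486 (mod 1349)
12^1024 ≡ 486^2 = 236196 ≡ 121 (mod 1349)
1348 = 1024 + 256 + 64 + 4 in binary powers of 2.
So 12^1348 ≡ 121 · 881 · 577 · 501 ≡ 938 (mod 1349).
Since 938 ≠ 1, base 12 is a Fermat witness: 1349 is composite.

938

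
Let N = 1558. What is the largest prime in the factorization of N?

1558 = 2 · 779
779 = 19 · 41
41 is prime.
So 1558 = 2 · 19 · 41; the largest prime factor is 41.

41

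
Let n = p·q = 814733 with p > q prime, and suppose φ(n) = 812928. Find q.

φ(n) = (p−1)(q−1) = n − (p+q) + 1, so p + q = 814733 − 812928 + 1 = 1806.
p and q are the roots of t² − 1806t + 814733 = 0.
Discriminant: 1806² − 4·814733 = 3261636 − 3258932 = 2704; √2704 = 52.
q = (1806 − 52)/2 = 877, p = (1806 + 52)/2 = 929.
Check: 877 · 929 = 814733.

877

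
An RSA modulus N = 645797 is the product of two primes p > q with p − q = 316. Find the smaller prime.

661

Since p = q + 316, we have 645797 = q(q + 316), so q² + 316q − 645797 = 0.
Discriminant: 316² + 4·645797 = 99856 + 2583188 = 2683044; √2683044 = 1638.
q = (−316 + 1638)/2 = 661, and p = q + 316 = 977.
Check: 661 · 977 = 645797.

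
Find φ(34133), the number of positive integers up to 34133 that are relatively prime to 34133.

29680

Factor: 34133 = 11 · 29 · 107.
φ(34133) = (11−1) · (29−1) · (107−1) = 10 · 28 · 106 = 29680.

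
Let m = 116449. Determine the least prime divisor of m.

116449 is odd.
Digit sum 25, not divisible by 3.
Ends in 9: not divisible by 5.
7: 116449 = 7·16635 + 4
11: 116449 = 11·10586 + 3
13: 116449 = 13·8957 + 8
17: 116449 = 17·6849 + 16
19: 116449 = 19·6128 + 17
23: 116449 = 23·5063

23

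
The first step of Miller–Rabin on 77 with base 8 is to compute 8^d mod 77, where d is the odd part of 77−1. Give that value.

77 − 1 = 76 = 2^2 · 19, so d = 19.
8^1 ≡ 8 (mod 77)
8^2 ≡ 8^2 = 64 ≡ 64 (mod 77)
8^4 ≡ 64^2 = 4096 ≡ 15 (mod 77)
8^8 ≡ 15^2 = 225 ≡ 71 (mod 77)
8^16 ≡ 71^2 = 5041 ≡ 36 (mod 77)
19 = 16 + 2 + 1 in binary powers of 2.
So 8^19 ≡ 36 · 64 · 8 ≡ 29 (mod 77).
Squaring chain: 29 → 71; never reaches −1, so base 8 is a Miller–Rabin witness that 77 is composite.

29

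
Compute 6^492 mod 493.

6^1 ≡ 6 (mod 493)
6^2 ≡ 6^2 = 36 ≡ 36 (mod 493)
6^4 ≡ 36^2 = 1296 ≡ 310 (mod 493)
6^8 ≡ 310^2 = 96100 ≡ 458 (mod 493)
6^16 ≡ 458^2 = 209764 ≡ 239 (mod 493)
6^32 ≡ 239^2 = 57121 ≡ 426 (mod 493)
6^64 ≡ 426^2 = 181476 ≡ 52 (mod 493)
6^128 ≡ 52^2 = 2704 ≡ 239 (mod 493)
6^256 ≡ 239^2 = 57121 ≡ 426 (mod 493)
492 = 256 + 128 + 64 + 32 + 8 + 4 in binary powers of 2.
So 6^492 ≡ 426 · 239 · 52 · 426 · 458 · 310 ≡ 268 (mod 493).
Since 268 ≠ 1, base 6 is a Fermat witness: 493 is composite.

268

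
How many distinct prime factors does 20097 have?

20097 = 3^2 · 2233
2233 = 7 · 319
319 = 11 · 29
20097 = 3^2 · 7 · 11 · 29, which has 4 distinct prime factors.

4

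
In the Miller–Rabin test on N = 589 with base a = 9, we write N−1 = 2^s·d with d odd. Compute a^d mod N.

64

589 − 1 = 588 = 2^2 · 147, so d = 147.
9^1 ≡ 9 (mod 589)
9^2 ≡ 9^2 = 81 ≡ 81 (mod 589)
9^4 ≡ 81^2 = 6561 ≡ 82 (mod 589)
9^8 ≡ 82^2 = 6724 ≡ 245 (mod 589)
9^16 ≡ 245^2 = 60025 ≡ 536 (mod 589)
9^32 ≡ 536^2 = 287296 ≡ 453 (mod 589)
9^64 ≡ 453^2 = 205209 ≡ 237 (mod 589)
9^128 ≡ 237^2 = 56169 ≡ 214 (mod 589)
147 = 128 + 16 + 2 + 1 in binary powers of 2.
So 9^147 ≡ 214 · 536 · 81 · 9 ≡ 64 (mod 589).
Squaring chain: 64 → 562; never reaches −1, so base 9 is a Miller–Rabin witness that 589 is composite.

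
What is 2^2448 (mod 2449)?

2^1 ≡ 2 (mod 2449)
2^2 ≡ 2^2 = 4 ≡ 4 (mod 2449)
2^4 ≡ 4^2 = 16 ≡ 16 (mod 2449)
2^8 ≡ 16^2 = 256 ≡ 256 (mod 2449)
2^16 ≡ 256^2 = 65536 ≡ 1862 (mod 2449)
2^32 ≡ 1862^2 = 3467044 ≡ 1709 (mod 2449)
2^64 ≡ 1709^2 = 2920681 ≡ 1473 (mod 2449)
2^128 ≡ 1473^2 = 2169729 ≡ 2364 (mod 2449)
2^256 ≡ 2364^2 = 5588496 ≡ 2327 (mod 2449)
2^512 ≡ 2327^2 = 5414929 ≡ 190 (mod 2449)
2^1024 ≡ 190^2 = 36100 ≡ 1814 (mod 2449)
2^2048 ≡ 1814^2 = 3290596 ≡ 1589 (mod 2449)
2448 = 2048 + 256 + 128 + 16 in binary powers of 2.
So 2^2448 ≡ 1589 · 2327 · 2364 · 1862 ≡ 1000 (mod 2449).
Since 1000 ≠ 1, base 2 is a Fermat witness: 2449 is composite.

1000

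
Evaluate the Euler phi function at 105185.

Factor: 105185 = 5 · 109 · 193.
φ(105185) = (5−1) · (109−1) · (193−1) = 4 · 108 · 192 = 82944.

82944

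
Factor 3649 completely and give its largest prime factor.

3649 = 41 · 89
89 is prime.
So 3649 = 41 · 89; the largest prime factor is 89.

89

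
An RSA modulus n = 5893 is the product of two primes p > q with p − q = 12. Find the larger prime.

Since p = q + 12, we have 5893 = q(q + 12), so q² + 12q − 5893 = 0.
Discriminant: 12² + 4·5893 = 144 + 23572 = 23716; √23716 = 154.
q = (−12 + 154)/2 = 71, and p = q + 12 = 83.
Check: 71 · 83 = 5893.

83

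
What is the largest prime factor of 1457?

47

1457 = 31 · 47
47 is prime.
So 1457 = 31 · 47; the largest prime factor is 47.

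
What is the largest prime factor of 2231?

2231 = 23 · 97
97 is prime.
So 2231 = 23 · 97; the largest prime factor is 97.

97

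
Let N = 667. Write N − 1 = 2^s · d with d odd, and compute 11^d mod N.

667 − 1 = 666 = 2^1 · 333, so d = 333.
11^1 ≡ 11 (mod 667)
11^2 ≡ 11^2 = 121 ≡ 121 (mod 667)
11^4 ≡ 121^2 = 14641 ≡ 634 (mod 667)
11^8 ≡ 634^2 = 401956 ≡ 422 (mod 667)
11^16 ≡ 422^2 = 178084 ≡ 662 (mod 667)
11^32 ≡ 662^2 = 438244 ≡ 25 (mod 667)
11^64 ≡ 25^2 = 625 ≡ 625 (mod 667)
11^128 ≡ 625^2 = 390625 ≡ 430 (mod 667)
11^256 ≡ 430^2 = 184900 ≡ 141 (mod 667)
333 = 256 + 64 + 8 + 4 + 1 in binary powers of 2.
So 11^333 ≡ 141 · 625 · 422 · 634 · 11 ≡ 135 (mod 667).
Squaring chain: 135; never reaches −1, so base 11 is a Miller–Rabin witness that 667 is composite.

135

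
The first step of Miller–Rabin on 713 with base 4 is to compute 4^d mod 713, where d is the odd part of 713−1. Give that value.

349

713 − 1 = 712 = 2^3 · 89, so d = 89.
4^1 ≡ 4 (mod 713)
4^2 ≡ 4^2 = 16 ≡ 16 (mod 713)
4^4 ≡ 16^2 = 256 ≡ 256 (mod 713)
4^8 ≡ 256^2 = 65536 ≡ 653 (mod 713)
4^16 ≡ 653^2 = 426409 ≡ 35 (mod 713)
4^32 ≡ 35^2 = 1225 ≡ 512 (mod 713)
4^64 ≡ 512^2 = 262144 ≡ 473 (mod 713)
89 = 64 + 16 + 8 + 1 in binary powers of 2.
So 4^89 ≡ 473 · 35 · 653 · 4 ≡ 349 (mod 713).
Squaring chain: 349 → 591 → 624; never reaches −1, so base 4 is a Miller–Rabin witness that 713 is composite.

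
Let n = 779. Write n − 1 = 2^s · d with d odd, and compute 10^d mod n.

779 − 1 = 778 = 2^1 · 389, so d = 389.
10^1 ≡ 10 (mod 779)
10^2 ≡ 10^2 = 100 ≡ 100 (mod 779)
10^4 ≡ 100^2 = 10000 ≡ 652 (mod 779)
10^8 ≡ 652^2 = 425104 ≡ 549 (mod 779)
10^16 ≡ 549^2 = 301401 ≡ 707 (mod 779)
10^32 ≡ 707^2 = 499849 ≡ 510 (mod 779)
10^64 ≡ 510^2 = 260100 ≡ 693 (mod 779)
10^128 ≡ 693^2 = 480249 ≡ 385 (mod 779)
10^256 ≡ 385^2 = 148225 ≡ 215 (mod 779)
389 = 256 + 128 + 4 + 1 in binary powers of 2.
So 10^389 ≡ 215 · 385 · 652 · 10 ≡ 242 (mod 779).
Squaring chain: 242; never reaches −1, so base 10 is a Miller–Rabin witness that 779 is composite.

242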